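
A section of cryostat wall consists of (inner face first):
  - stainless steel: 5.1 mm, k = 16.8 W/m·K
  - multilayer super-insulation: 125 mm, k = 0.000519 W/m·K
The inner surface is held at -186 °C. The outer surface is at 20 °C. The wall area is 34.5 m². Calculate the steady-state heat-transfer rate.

Using the resistance-network approach (series):
R_stainless steel = L/(kA) = 0.0051/(16.8×34.5) = 8.799×10^-6 K/W
R_multilayer super-insulation = L/(kA) = 0.125/(0.000519×34.5) = 6.981 K/W
R_total = 6.981 K/W
Q = ΔT / R_total = 206 / 6.981

Q ≈ 29.5 W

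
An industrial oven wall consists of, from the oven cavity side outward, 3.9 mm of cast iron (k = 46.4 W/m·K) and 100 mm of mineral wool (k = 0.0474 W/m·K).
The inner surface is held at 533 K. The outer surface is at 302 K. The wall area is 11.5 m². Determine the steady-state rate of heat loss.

Series thermal resistances:
R_cast iron = L/(kA) = 0.0039/(46.4×11.5) = 7.309×10^-6 K/W
R_mineral wool = L/(kA) = 0.1/(0.0474×11.5) = 0.1835 K/W
R_total = 0.1835 K/W
Q = ΔT / R_total = 231 / 0.1835

Q ≈ 1260 W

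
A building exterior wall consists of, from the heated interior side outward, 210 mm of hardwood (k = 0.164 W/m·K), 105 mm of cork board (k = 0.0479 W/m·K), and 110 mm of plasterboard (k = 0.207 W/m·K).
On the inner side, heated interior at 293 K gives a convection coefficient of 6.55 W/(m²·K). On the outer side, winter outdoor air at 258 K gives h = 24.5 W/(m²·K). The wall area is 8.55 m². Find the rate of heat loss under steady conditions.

Thermal resistances in series:
R_inner film = 1/(h_i·A) = 1/(6.55×8.55) = 0.01786 K/W
R_hardwood = L/(kA) = 0.21/(0.164×8.55) = 0.1498 K/W
R_cork board = L/(kA) = 0.105/(0.0479×8.55) = 0.2564 K/W
R_plasterboard = L/(kA) = 0.11/(0.207×8.55) = 0.06215 K/W
R_outer film = 1/(h_o·A) = 1/(24.5×8.55) = 0.004774 K/W
R_total = 0.4909 K/W
Q = ΔT / R_total = 35 / 0.4909

Q ≈ 71.3 W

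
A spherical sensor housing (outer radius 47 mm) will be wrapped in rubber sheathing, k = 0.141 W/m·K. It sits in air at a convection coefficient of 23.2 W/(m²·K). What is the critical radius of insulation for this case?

r_cr ≈ 12.2 mm

For a sphere r_cr = 2k/h = 2×0.141/23.2
r_cr = 12.2 mm; since the bare radius (47 mm) is above r_cr, any added insulation will reduce heat loss.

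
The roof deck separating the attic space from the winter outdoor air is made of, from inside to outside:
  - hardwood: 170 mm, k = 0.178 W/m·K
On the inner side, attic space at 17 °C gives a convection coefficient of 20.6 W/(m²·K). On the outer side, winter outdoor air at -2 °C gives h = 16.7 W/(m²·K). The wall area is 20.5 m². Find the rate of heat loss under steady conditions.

Model the wall as resistances in series:
R_inner film = 1/(h_i·A) = 1/(20.6×20.5) = 0.002368 K/W
R_hardwood = L/(kA) = 0.17/(0.178×20.5) = 0.04659 K/W
R_outer film = 1/(h_o·A) = 1/(16.7×20.5) = 0.002921 K/W
R_total = 0.05188 K/W
Q = ΔT / R_total = 19 / 0.05188

Q ≈ 366 W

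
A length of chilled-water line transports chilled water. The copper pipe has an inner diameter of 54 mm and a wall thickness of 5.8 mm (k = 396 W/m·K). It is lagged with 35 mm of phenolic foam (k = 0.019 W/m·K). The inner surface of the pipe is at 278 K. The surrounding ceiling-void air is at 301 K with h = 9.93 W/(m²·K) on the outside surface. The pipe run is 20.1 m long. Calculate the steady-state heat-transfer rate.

Cylindrical conduction, so R = ln(r₂/r₁)/(2πkL) per layer, in series:
R_copper pipe wall = ln(32.8/27)/(2π×396×20.1) = 3.891×10^-6 K/W
R_phenolic foam = ln(67.8/32.8)/(2π×0.019×20.1) = 0.3026 K/W
R_outer film = 1/(h_o·2πr_oL) = 1/(9.93×2π×0.0678×20.1) = 0.01176 K/W
R_total = 0.3144 K/W
Q = ΔT/R_total = 23/0.3144

Q ≈ 73.2 W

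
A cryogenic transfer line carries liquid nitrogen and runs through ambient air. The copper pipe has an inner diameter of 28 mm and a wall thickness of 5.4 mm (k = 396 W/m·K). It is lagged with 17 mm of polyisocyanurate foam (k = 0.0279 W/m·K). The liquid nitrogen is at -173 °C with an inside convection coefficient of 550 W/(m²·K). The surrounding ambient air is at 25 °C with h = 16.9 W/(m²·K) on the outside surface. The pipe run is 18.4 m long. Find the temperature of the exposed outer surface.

Per-layer cylindrical resistances, series-summed:
R_inner film = 1/(h_i·2πr₁L) = 1/(550×2π×0.014×18.4) = 0.001123 K/W
R_copper pipe wall = ln(19.4/14)/(2π×396×18.4) = 7.125×10^-6 K/W
R_polyisocyanurate foam = ln(36.4/19.4)/(2π×0.0279×18.4) = 0.1951 K/W
R_outer film = 1/(h_o·2πr_oL) = 1/(16.9×2π×0.0364×18.4) = 0.01406 K/W
R_total = 0.2103 K/W
Q = ΔT/R_total = 198/0.2103
Q = 942 W
T_interface = T_inner + Q·ΣR(inner→interface) = -173 + 942×0.1962

T ≈ 11.8 °C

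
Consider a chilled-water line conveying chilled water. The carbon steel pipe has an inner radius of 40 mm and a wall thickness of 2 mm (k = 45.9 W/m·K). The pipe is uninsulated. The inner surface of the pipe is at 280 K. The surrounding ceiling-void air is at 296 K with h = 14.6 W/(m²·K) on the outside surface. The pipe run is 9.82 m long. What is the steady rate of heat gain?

Cylindrical conduction, so R = ln(r₂/r₁)/(2πkL) per layer, in series:
R_carbon steel pipe wall = ln(42/40)/(2π×45.9×9.82) = 1.723×10^-5 K/W
R_outer film = 1/(h_o·2πr_oL) = 1/(14.6×2π×0.042×9.82) = 0.02643 K/W
R_total = 0.02645 K/W
Q = ΔT/R_total = 16/0.02645

Q ≈ 605 W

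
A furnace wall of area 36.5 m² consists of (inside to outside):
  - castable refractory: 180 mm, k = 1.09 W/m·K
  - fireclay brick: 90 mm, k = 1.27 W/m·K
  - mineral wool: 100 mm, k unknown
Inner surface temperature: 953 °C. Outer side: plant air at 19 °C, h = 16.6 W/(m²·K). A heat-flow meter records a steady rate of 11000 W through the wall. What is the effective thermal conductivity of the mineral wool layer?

k ≈ 0.0357 W/(m·K)

Model the wall as resistances in series:
R_castable refractory = L/(kA) = 0.18/(1.09×36.5) = 0.004524 K/W
R_fireclay brick = L/(kA) = 0.09/(1.27×36.5) = 0.001942 K/W
R_outer film = 1/(h_o·A) = 1/(16.6×36.5) = 0.00165 K/W
Sum of known resistances R_other = 0.008116 K/W
Total R = ΔT/Q = 934/11000 = 0.08491 K/W
R_mineral wool = R_total − R_other = 0.07679 K/W
k = L/(R·A) = 0.1/(0.07679×36.5)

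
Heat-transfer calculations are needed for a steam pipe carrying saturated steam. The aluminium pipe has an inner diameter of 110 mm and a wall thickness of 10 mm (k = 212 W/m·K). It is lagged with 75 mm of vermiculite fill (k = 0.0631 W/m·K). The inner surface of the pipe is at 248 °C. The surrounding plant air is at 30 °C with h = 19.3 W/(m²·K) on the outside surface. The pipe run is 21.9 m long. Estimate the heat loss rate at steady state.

Cylindrical conduction, so R = ln(r₂/r₁)/(2πkL) per layer, in series:
R_aluminium pipe wall = ln(65/55)/(2π×212×21.9) = 5.727×10^-6 K/W
R_vermiculite fill = ln(140/65)/(2π×0.0631×21.9) = 0.08837 K/W
R_outer film = 1/(h_o·2πr_oL) = 1/(19.3×2π×0.14×21.9) = 0.00269 K/W
R_total = 0.09106 K/W
Q = ΔT/R_total = 218/0.09106

Q ≈ 2390 W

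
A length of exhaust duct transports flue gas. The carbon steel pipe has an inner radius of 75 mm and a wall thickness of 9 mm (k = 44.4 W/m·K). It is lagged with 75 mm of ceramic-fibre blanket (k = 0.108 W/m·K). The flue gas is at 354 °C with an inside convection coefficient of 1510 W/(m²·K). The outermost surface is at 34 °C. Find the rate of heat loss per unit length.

q′ ≈ 340 W/m

Per-layer cylindrical resistances, series-summed:
R_inner film = 1/(h_i·2πr₁L) = 1/(1510×2π×0.075×1) = 0.001405 K/W
R_carbon steel pipe wall = ln(84/75)/(2π×44.4×1) = 4.062×10^-4 K/W
R_ceramic-fibre blanket = ln(159/84)/(2π×0.108×1) = 0.9403 K/W
R_total = 0.9421 K/W
Q = ΔT/R_total = 320/0.9421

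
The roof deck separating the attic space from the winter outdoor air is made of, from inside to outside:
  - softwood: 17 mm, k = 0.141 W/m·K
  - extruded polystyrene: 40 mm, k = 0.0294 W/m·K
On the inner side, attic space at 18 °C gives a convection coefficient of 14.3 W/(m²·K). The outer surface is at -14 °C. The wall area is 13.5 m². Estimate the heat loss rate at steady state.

Q ≈ 279 W

Series thermal resistances:
R_inner film = 1/(h_i·A) = 1/(14.3×13.5) = 0.00518 K/W
R_softwood = L/(kA) = 0.017/(0.141×13.5) = 0.008931 K/W
R_extruded polystyrene = L/(kA) = 0.04/(0.0294×13.5) = 0.1008 K/W
R_total = 0.1149 K/W
Q = ΔT / R_total = 32 / 0.1149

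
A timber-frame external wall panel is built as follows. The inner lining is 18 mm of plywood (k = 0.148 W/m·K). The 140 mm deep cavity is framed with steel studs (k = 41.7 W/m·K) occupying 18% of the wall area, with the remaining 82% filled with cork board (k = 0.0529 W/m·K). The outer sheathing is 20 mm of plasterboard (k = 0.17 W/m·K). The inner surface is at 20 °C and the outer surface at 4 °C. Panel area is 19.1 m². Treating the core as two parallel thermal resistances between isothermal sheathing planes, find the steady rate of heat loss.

Sheathing layers in series; stud and cavity paths in parallel between them.
R_inner = 0.018/(0.148×19.1) = 0.006368 K/W
R_stud  = 0.14/(41.7×0.18×19.1) = 9.765×10^-4 K/W
R_cav   = 0.14/(0.0529×0.82×19.1) = 0.169 K/W
1/R_core = 1/R_stud + 1/R_cav → R_core = 9.709×10^-4 K/W
R_outer = 0.02/(0.17×19.1) = 0.00616 K/W
R_total = 0.0135 K/W
Q = ΔT/R_total = 16/0.0135

Q ≈ 1190 W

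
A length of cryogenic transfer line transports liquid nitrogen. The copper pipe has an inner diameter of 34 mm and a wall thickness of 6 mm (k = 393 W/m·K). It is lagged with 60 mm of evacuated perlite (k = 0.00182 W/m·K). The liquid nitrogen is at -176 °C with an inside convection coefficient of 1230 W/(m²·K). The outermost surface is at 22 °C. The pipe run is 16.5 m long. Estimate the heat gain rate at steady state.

Per-layer cylindrical resistances, series-summed:
R_inner film = 1/(h_i·2πr₁L) = 1/(1230×2π×0.017×16.5) = 4.613×10^-4 K/W
R_copper pipe wall = ln(23/17)/(2π×393×16.5) = 7.419×10^-6 K/W
R_evacuated perlite = ln(83/23)/(2π×0.00182×16.5) = 6.802 K/W
R_total = 6.802 K/W
Q = ΔT/R_total = 198/6.802

Q ≈ 29.1 W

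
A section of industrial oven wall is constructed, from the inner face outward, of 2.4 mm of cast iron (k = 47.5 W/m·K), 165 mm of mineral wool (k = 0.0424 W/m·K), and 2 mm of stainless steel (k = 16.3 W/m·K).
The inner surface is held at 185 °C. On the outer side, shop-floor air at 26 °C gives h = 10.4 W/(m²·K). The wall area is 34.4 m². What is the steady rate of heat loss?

Q ≈ 1370 W

Model the wall as resistances in series:
R_cast iron = L/(kA) = 0.0024/(47.5×34.4) = 1.469×10^-6 K/W
R_mineral wool = L/(kA) = 0.165/(0.0424×34.4) = 0.1131 K/W
R_stainless steel = L/(kA) = 0.002/(16.3×34.4) = 3.567×10^-6 K/W
R_outer film = 1/(h_o·A) = 1/(10.4×34.4) = 0.002795 K/W
R_total = 0.1159 K/W
Q = ΔT / R_total = 159 / 0.1159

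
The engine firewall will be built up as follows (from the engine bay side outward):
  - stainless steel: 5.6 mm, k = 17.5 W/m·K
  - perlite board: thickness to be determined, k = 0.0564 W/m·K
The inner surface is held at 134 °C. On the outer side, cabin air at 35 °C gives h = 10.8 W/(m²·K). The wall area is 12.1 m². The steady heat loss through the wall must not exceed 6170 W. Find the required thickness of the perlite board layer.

L ≈ 5.71 mm

Model the wall as resistances in series:
R_stainless steel = L/(kA) = 0.0056/(17.5×12.1) = 2.645×10^-5 K/W
R_outer film = 1/(h_o·A) = 1/(10.8×12.1) = 0.007652 K/W
Sum of the known resistances R_other = 0.007679 K/W
Required total resistance R_tot = ΔT/Q_allow = 99/6170 = 0.01605 K/W
R_perlite board = R_tot − R_other = 0.008367 K/W
L = R·k·A = 0.008367×0.0564×12.1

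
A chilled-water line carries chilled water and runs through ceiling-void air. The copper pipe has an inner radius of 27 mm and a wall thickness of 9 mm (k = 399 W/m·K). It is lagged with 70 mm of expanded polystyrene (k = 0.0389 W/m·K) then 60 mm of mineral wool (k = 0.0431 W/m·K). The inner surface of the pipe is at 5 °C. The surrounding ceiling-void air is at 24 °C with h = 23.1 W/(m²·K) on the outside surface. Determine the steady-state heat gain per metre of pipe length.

q′ ≈ 3.11 W/m

Cylindrical conduction, so R = ln(r₂/r₁)/(2πkL) per layer, in series:
R_copper pipe wall = ln(36/27)/(2π×399×1) = 1.148×10^-4 K/W
R_expanded polystyrene = ln(106/36)/(2π×0.0389×1) = 4.418 K/W
R_mineral wool = ln(166/106)/(2π×0.0431×1) = 1.656 K/W
R_outer film = 1/(h_o·2πr_oL) = 1/(23.1×2π×0.166×1) = 0.0415 K/W
R_total = 6.116 K/W
Q = ΔT/R_total = 19/6.116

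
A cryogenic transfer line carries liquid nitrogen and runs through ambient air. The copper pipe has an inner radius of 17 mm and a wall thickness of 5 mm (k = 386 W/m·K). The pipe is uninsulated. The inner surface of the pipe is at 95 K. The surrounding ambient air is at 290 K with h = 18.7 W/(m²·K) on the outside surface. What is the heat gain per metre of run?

Cylindrical conduction, so R = ln(r₂/r₁)/(2πkL) per layer, in series:
R_copper pipe wall = ln(22/17)/(2π×386×1) = 1.063×10^-4 K/W
R_outer film = 1/(h_o·2πr_oL) = 1/(18.7×2π×0.022×1) = 0.3869 K/W
R_total = 0.387 K/W
Q = ΔT/R_total = 195/0.387

q′ ≈ 504 W/m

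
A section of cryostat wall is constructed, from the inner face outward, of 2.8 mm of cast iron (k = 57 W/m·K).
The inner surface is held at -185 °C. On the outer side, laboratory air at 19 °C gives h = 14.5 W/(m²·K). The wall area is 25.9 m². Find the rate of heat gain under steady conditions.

Q ≈ 76600 W

Model the wall as resistances in series:
R_cast iron = L/(kA) = 0.0028/(57×25.9) = 1.897×10^-6 K/W
R_outer film = 1/(h_o·A) = 1/(14.5×25.9) = 0.002663 K/W
R_total = 0.002665 K/W
Q = ΔT / R_total = 204 / 0.002665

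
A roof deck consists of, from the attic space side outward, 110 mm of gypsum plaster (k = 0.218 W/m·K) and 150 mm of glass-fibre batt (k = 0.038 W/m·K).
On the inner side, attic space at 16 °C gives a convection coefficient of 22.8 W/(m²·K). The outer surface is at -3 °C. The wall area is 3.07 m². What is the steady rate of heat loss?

Series thermal resistances:
R_inner film = 1/(h_i·A) = 1/(22.8×3.07) = 0.01429 K/W
R_gypsum plaster = L/(kA) = 0.11/(0.218×3.07) = 0.1644 K/W
R_glass-fibre batt = L/(kA) = 0.15/(0.038×3.07) = 1.286 K/W
R_total = 1.464 K/W
Q = ΔT / R_total = 19 / 1.464

Q ≈ 13 W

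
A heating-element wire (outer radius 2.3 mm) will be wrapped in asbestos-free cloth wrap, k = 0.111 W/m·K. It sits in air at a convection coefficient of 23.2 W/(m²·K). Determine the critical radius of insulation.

For a cylinder r_cr = k/h = 0.111/23.2
r_cr = 4.78 mm; since the bare radius (2.3 mm) is below r_cr, adding a thin layer of insulation will *increase* heat loss.

r_cr ≈ 4.78 mm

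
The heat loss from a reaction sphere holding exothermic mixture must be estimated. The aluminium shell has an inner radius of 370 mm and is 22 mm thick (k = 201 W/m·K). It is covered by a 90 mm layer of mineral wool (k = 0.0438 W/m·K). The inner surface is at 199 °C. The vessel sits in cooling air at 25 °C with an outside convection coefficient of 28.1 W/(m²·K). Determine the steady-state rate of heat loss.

For a spherical shell R = (1/r₁ − 1/r₂)/(4πk); film R = 1/(h·4πr²). In series:
R_aluminium shell = (1/0.37 − 1/0.392)/(4π×201) = 6.005×10^-5 K/W
R_mineral wool = (1/0.392 − 1/0.482)/(4π×0.0438) = 0.8654 K/W
R_outer film = 1/(h·4πr_o²) = 1/(28.1×4π×0.482²) = 0.01219 K/W
R_total = 0.8777 K/W
Q = ΔT/R_total = 174/0.8777

Q ≈ 198 W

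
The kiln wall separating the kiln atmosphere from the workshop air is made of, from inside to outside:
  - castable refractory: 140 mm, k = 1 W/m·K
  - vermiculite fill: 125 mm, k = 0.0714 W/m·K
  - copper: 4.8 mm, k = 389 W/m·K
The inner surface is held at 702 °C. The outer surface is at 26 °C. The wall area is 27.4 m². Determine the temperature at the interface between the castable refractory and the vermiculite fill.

T ≈ 652 °C

Model the wall as resistances in series:
R_castable refractory = L/(kA) = 0.14/(1×27.4) = 0.005109 K/W
R_vermiculite fill = L/(kA) = 0.125/(0.0714×27.4) = 0.06389 K/W
R_copper = L/(kA) = 0.0048/(389×27.4) = 4.503×10^-7 K/W
R_total = 0.069 K/W;  Q = ΔT/R_total = 676/0.069 = 9797 W
T_interface = T_inner − Q·ΣR(inner→interface) = 702 − 9800×0.005109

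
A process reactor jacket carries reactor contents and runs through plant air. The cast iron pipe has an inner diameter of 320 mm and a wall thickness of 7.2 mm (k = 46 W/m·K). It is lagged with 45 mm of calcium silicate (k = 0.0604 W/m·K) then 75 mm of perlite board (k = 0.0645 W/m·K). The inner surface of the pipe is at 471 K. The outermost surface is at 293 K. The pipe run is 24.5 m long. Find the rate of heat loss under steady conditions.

Q ≈ 3170 W

For a radial system each layer contributes R = ln(r_out/r_in)/(2πkL); films add R = 1/(hA).
R_cast iron pipe wall = ln(167.2/160)/(2π×46×24.5) = 6.216×10^-6 K/W
R_calcium silicate = ln(212.2/167.2)/(2π×0.0604×24.5) = 0.02563 K/W
R_perlite board = ln(287.2/212.2)/(2π×0.0645×24.5) = 0.03048 K/W
R_total = 0.05612 K/W
Q = ΔT/R_total = 178/0.05612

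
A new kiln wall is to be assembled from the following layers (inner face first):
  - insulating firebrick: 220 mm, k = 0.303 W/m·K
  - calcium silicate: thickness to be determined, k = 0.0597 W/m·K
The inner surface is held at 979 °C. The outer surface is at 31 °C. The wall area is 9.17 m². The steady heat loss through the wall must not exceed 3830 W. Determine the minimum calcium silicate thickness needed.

L ≈ 92.2 mm

Treating each layer as a thermal resistance in series:
R_insulating firebrick = L/(kA) = 0.22/(0.303×9.17) = 0.07918 K/W
Sum of the known resistances R_other = 0.07918 K/W
Required total resistance R_tot = ΔT/Q_allow = 948/3830 = 0.2475 K/W
R_calcium silicate = R_tot − R_other = 0.1683 K/W
L = R·k·A = 0.1683×0.0597×9.17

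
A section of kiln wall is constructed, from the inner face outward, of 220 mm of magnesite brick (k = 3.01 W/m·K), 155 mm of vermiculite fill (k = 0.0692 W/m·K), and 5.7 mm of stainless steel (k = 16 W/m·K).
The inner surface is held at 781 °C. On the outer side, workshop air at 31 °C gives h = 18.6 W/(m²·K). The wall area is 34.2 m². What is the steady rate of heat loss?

Q ≈ 10800 W

Treating each layer as a thermal resistance in series:
R_magnesite brick = L/(kA) = 0.22/(3.01×34.2) = 0.002137 K/W
R_vermiculite fill = L/(kA) = 0.155/(0.0692×34.2) = 0.06549 K/W
R_stainless steel = L/(kA) = 0.0057/(16×34.2) = 1.042×10^-5 K/W
R_outer film = 1/(h_o·A) = 1/(18.6×34.2) = 0.001572 K/W
R_total = 0.06921 K/W
Q = ΔT / R_total = 750 / 0.06921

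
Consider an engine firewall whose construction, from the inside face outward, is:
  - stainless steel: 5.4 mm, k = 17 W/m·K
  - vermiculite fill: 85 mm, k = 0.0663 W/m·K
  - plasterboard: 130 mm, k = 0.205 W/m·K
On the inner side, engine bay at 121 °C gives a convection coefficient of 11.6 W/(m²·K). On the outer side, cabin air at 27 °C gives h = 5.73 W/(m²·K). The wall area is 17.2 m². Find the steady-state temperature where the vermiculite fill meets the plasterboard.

Model the wall as resistances in series:
R_inner film = 1/(h_i·A) = 1/(11.6×17.2) = 0.005012 K/W
R_stainless steel = L/(kA) = 0.0054/(17×17.2) = 1.847×10^-5 K/W
R_vermiculite fill = L/(kA) = 0.085/(0.0663×17.2) = 0.07454 K/W
R_plasterboard = L/(kA) = 0.13/(0.205×17.2) = 0.03687 K/W
R_outer film = 1/(h_o·A) = 1/(5.73×17.2) = 0.01015 K/W
R_total = 0.1266 K/W;  Q = ΔT/R_total = 94/0.1266 = 742.6 W
T_interface = T_inner − Q·ΣR(inner→interface) = 121 − 743×0.07957

T ≈ 61.9 °C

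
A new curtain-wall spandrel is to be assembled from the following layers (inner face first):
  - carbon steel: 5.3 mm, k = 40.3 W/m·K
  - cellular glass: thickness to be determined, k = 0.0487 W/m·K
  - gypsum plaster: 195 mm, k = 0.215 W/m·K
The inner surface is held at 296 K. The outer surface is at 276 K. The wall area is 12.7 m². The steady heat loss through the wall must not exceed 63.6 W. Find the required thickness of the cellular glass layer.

Thermal resistances in series:
R_carbon steel = L/(kA) = 0.0053/(40.3×12.7) = 1.036×10^-5 K/W
R_gypsum plaster = L/(kA) = 0.195/(0.215×12.7) = 0.07142 K/W
Sum of the known resistances R_other = 0.07143 K/W
Required total resistance R_tot = ΔT/Q_allow = 20/63.6 = 0.3145 K/W
R_cellular glass = R_tot − R_other = 0.243 K/W
L = R·k·A = 0.243×0.0487×12.7

L ≈ 150 mm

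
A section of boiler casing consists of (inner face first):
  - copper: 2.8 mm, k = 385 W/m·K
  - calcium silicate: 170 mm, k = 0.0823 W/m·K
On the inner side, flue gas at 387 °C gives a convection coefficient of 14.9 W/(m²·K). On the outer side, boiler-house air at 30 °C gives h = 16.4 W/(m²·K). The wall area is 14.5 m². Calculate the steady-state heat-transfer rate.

Q ≈ 2360 W

Model the wall as resistances in series:
R_inner film = 1/(h_i·A) = 1/(14.9×14.5) = 0.004629 K/W
R_copper = L/(kA) = 0.0028/(385×14.5) = 5.016×10^-7 K/W
R_calcium silicate = L/(kA) = 0.17/(0.0823×14.5) = 0.1425 K/W
R_outer film = 1/(h_o·A) = 1/(16.4×14.5) = 0.004205 K/W
R_total = 0.1513 K/W
Q = ΔT / R_total = 357 / 0.1513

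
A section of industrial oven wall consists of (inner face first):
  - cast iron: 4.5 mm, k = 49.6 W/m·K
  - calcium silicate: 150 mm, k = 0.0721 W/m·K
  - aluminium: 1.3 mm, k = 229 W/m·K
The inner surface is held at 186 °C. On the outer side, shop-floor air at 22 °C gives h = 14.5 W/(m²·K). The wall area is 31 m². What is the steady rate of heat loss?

Treating each layer as a thermal resistance in series:
R_cast iron = L/(kA) = 0.0045/(49.6×31) = 2.927×10^-6 K/W
R_calcium silicate = L/(kA) = 0.15/(0.0721×31) = 0.06711 K/W
R_aluminium = L/(kA) = 0.0013/(229×31) = 1.831×10^-7 K/W
R_outer film = 1/(h_o·A) = 1/(14.5×31) = 0.002225 K/W
R_total = 0.06934 K/W
Q = ΔT / R_total = 164 / 0.06934

Q ≈ 2370 W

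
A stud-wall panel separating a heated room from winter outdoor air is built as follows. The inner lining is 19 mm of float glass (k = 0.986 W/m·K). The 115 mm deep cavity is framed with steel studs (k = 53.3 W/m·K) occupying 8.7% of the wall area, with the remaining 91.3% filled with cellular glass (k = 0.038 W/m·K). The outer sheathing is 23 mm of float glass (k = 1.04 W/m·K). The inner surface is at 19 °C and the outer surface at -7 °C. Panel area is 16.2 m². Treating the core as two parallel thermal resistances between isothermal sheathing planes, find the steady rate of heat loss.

Sheathing layers in series; stud and cavity paths in parallel between them.
R_inner = 0.019/(0.986×16.2) = 0.001189 K/W
R_stud  = 0.115/(53.3×0.087×16.2) = 0.001531 K/W
R_cav   = 0.115/(0.038×0.913×16.2) = 0.2046 K/W
1/R_core = 1/R_stud + 1/R_cav → R_core = 0.001519 K/W
R_outer = 0.023/(1.04×16.2) = 0.001365 K/W
R_total = 0.004074 K/W
Q = ΔT/R_total = 26/0.004074

Q ≈ 6380 W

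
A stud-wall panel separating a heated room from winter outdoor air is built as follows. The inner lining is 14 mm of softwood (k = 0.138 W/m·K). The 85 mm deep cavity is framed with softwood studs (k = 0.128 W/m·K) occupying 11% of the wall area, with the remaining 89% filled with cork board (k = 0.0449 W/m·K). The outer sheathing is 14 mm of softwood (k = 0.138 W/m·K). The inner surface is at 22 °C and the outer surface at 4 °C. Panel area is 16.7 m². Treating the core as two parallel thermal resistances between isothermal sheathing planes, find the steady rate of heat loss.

Sheathing layers in series; stud and cavity paths in parallel between them.
R_inner = 0.014/(0.138×16.7) = 0.006075 K/W
R_stud  = 0.085/(0.128×0.11×16.7) = 0.3615 K/W
R_cav   = 0.085/(0.0449×0.89×16.7) = 0.1274 K/W
1/R_core = 1/R_stud + 1/R_cav → R_core = 0.09418 K/W
R_outer = 0.014/(0.138×16.7) = 0.006075 K/W
R_total = 0.1063 K/W
Q = ΔT/R_total = 18/0.1063

Q ≈ 169 W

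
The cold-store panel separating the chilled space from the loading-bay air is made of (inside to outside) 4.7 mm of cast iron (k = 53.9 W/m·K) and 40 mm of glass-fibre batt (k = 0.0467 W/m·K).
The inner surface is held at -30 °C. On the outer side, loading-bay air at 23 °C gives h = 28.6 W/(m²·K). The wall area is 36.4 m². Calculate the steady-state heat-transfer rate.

Treating each layer as a thermal resistance in series:
R_cast iron = L/(kA) = 0.0047/(53.9×36.4) = 2.396×10^-6 K/W
R_glass-fibre batt = L/(kA) = 0.04/(0.0467×36.4) = 0.02353 K/W
R_outer film = 1/(h_o·A) = 1/(28.6×36.4) = 9.606×10^-4 K/W
R_total = 0.02449 K/W
Q = ΔT / R_total = 53 / 0.02449

Q ≈ 2160 W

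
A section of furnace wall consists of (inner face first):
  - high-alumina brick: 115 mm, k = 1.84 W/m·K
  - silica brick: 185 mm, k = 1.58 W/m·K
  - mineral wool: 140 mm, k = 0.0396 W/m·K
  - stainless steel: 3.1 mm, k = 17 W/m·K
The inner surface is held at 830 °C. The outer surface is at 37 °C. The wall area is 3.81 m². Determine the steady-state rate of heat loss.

Q ≈ 813 W

Thermal resistances in series:
R_high-alumina brick = L/(kA) = 0.115/(1.84×3.81) = 0.0164 K/W
R_silica brick = L/(kA) = 0.185/(1.58×3.81) = 0.03073 K/W
R_mineral wool = L/(kA) = 0.14/(0.0396×3.81) = 0.9279 K/W
R_stainless steel = L/(kA) = 0.0031/(17×3.81) = 4.786×10^-5 K/W
R_total = 0.9751 K/W
Q = ΔT / R_total = 793 / 0.9751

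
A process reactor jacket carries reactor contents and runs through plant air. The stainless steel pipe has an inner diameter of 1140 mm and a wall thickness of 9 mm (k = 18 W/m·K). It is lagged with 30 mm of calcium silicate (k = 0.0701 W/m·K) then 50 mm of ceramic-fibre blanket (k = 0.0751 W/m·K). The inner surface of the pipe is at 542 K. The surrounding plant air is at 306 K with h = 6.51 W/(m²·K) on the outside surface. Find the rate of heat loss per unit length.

Cylindrical conduction, so R = ln(r₂/r₁)/(2πkL) per layer, in series:
R_stainless steel pipe wall = ln(579/570)/(2π×18×1) = 1.385×10^-4 K/W
R_calcium silicate = ln(609/579)/(2π×0.0701×1) = 0.1147 K/W
R_ceramic-fibre blanket = ln(659/609)/(2π×0.0751×1) = 0.1672 K/W
R_outer film = 1/(h_o·2πr_oL) = 1/(6.51×2π×0.659×1) = 0.0371 K/W
R_total = 0.3191 K/W
Q = ΔT/R_total = 236/0.3191

q′ ≈ 739 W/m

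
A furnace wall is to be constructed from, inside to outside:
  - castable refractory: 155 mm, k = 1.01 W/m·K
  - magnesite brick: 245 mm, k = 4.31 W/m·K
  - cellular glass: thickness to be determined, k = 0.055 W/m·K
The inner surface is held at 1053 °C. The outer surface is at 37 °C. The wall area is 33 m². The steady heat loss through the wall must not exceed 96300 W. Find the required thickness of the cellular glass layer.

L ≈ 7.58 mm

Treating each layer as a thermal resistance in series:
R_castable refractory = L/(kA) = 0.155/(1.01×33) = 0.00465 K/W
R_magnesite brick = L/(kA) = 0.245/(4.31×33) = 0.001723 K/W
Sum of the known resistances R_other = 0.006373 K/W
Required total resistance R_tot = ΔT/Q_allow = 1016/96300 = 0.01055 K/W
R_cellular glass = R_tot − R_other = 0.004177 K/W
L = R·k·A = 0.004177×0.055×33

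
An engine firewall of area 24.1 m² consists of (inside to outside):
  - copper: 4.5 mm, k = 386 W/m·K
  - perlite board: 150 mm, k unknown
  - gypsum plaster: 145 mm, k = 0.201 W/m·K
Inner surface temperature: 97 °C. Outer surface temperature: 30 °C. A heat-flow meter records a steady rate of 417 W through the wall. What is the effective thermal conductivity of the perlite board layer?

k ≈ 0.0476 W/(m·K)

Treating each layer as a thermal resistance in series:
R_copper = L/(kA) = 0.0045/(386×24.1) = 4.837×10^-7 K/W
R_gypsum plaster = L/(kA) = 0.145/(0.201×24.1) = 0.02993 K/W
Sum of known resistances R_other = 0.02993 K/W
Total R = ΔT/Q = 67/417 = 0.1607 K/W
R_perlite board = R_total − R_other = 0.1307 K/W
k = L/(R·A) = 0.15/(0.1307×24.1)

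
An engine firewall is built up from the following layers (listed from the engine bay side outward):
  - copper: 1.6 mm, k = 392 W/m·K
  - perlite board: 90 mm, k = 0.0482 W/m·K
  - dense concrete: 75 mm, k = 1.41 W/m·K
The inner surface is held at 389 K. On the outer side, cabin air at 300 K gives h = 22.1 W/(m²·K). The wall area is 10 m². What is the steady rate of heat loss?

Q ≈ 453 W

Thermal resistances in series:
R_copper = L/(kA) = 0.0016/(392×10) = 4.082×10^-7 K/W
R_perlite board = L/(kA) = 0.09/(0.0482×10) = 0.1867 K/W
R_dense concrete = L/(kA) = 0.075/(1.41×10) = 0.005319 K/W
R_outer film = 1/(h_o·A) = 1/(22.1×10) = 0.004525 K/W
R_total = 0.1966 K/W
Q = ΔT / R_total = 89 / 0.1966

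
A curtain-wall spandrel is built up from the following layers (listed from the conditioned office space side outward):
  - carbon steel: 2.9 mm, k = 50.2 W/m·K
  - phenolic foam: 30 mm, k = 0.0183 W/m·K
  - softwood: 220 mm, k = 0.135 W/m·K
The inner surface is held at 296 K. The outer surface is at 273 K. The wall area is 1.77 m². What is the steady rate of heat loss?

Q ≈ 12.5 W

Thermal resistances in series:
R_carbon steel = L/(kA) = 0.0029/(50.2×1.77) = 3.264×10^-5 K/W
R_phenolic foam = L/(kA) = 0.03/(0.0183×1.77) = 0.9262 K/W
R_softwood = L/(kA) = 0.22/(0.135×1.77) = 0.9207 K/W
R_total = 1.847 K/W
Q = ΔT / R_total = 23 / 1.847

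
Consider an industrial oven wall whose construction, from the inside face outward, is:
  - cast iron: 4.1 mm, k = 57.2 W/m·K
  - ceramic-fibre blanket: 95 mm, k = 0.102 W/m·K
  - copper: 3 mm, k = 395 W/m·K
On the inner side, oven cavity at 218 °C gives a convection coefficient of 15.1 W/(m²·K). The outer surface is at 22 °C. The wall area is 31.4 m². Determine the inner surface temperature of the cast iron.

T ≈ 205 °C

Model the wall as resistances in series:
R_inner film = 1/(h_i·A) = 1/(15.1×31.4) = 0.002109 K/W
R_cast iron = L/(kA) = 0.0041/(57.2×31.4) = 2.283×10^-6 K/W
R_ceramic-fibre blanket = L/(kA) = 0.095/(0.102×31.4) = 0.02966 K/W
R_copper = L/(kA) = 0.003/(395×31.4) = 2.419×10^-7 K/W
R_total = 0.03177 K/W;  Q = ΔT/R_total = 196/0.03177 = 6169 W
T_interface = T_inner − Q·ΣR(inner→interface) = 218 − 6170×0.002109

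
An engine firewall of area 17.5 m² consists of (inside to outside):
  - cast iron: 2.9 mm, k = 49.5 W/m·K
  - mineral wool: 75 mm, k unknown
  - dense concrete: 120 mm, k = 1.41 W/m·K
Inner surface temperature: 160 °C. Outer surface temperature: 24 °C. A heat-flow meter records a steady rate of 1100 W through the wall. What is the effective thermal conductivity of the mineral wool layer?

k ≈ 0.0361 W/(m·K)

Model the wall as resistances in series:
R_cast iron = L/(kA) = 0.0029/(49.5×17.5) = 3.348×10^-6 K/W
R_dense concrete = L/(kA) = 0.12/(1.41×17.5) = 0.004863 K/W
Sum of known resistances R_other = 0.004867 K/W
Total R = ΔT/Q = 136/1100 = 0.1236 K/W
R_mineral wool = R_total − R_other = 0.1188 K/W
k = L/(R·A) = 0.075/(0.1188×17.5)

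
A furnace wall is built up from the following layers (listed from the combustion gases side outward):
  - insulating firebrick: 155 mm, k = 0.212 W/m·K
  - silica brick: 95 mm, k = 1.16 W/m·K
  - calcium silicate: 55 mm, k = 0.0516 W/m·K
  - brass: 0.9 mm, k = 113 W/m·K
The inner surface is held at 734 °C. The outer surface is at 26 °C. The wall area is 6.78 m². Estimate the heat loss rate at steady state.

Thermal resistances in series:
R_insulating firebrick = L/(kA) = 0.155/(0.212×6.78) = 0.1078 K/W
R_silica brick = L/(kA) = 0.095/(1.16×6.78) = 0.01208 K/W
R_calcium silicate = L/(kA) = 0.055/(0.0516×6.78) = 0.1572 K/W
R_brass = L/(kA) = 0.0009/(113×6.78) = 1.175×10^-6 K/W
R_total = 0.2771 K/W
Q = ΔT / R_total = 708 / 0.2771

Q ≈ 2550 W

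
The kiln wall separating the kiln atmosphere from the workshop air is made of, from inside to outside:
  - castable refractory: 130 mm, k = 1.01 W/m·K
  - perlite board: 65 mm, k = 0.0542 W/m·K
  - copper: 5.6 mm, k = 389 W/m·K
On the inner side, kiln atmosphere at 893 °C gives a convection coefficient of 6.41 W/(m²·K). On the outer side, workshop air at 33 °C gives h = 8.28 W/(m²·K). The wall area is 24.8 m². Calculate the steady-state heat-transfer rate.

Thermal resistances in series:
R_inner film = 1/(h_i·A) = 1/(6.41×24.8) = 0.006291 K/W
R_castable refractory = L/(kA) = 0.13/(1.01×24.8) = 0.00519 K/W
R_perlite board = L/(kA) = 0.065/(0.0542×24.8) = 0.04836 K/W
R_copper = L/(kA) = 0.0056/(389×24.8) = 5.805×10^-7 K/W
R_outer film = 1/(h_o·A) = 1/(8.28×24.8) = 0.00487 K/W
R_total = 0.06471 K/W
Q = ΔT / R_total = 860 / 0.06471

Q ≈ 13300 W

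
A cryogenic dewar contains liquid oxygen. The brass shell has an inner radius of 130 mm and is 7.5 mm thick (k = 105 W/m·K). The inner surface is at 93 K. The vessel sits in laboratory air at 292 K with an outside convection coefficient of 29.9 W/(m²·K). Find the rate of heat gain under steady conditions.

Q ≈ 1410 W

Spherical conduction: R = (1/r_in − 1/r_out)/(4πk) per layer; series-sum.
R_brass shell = (1/0.13 − 1/0.1375)/(4π×105) = 3.18×10^-4 K/W
R_outer film = 1/(h·4πr_o²) = 1/(29.9×4π×0.1375²) = 0.1408 K/W
R_total = 0.1411 K/W
Q = ΔT/R_total = 199/0.1411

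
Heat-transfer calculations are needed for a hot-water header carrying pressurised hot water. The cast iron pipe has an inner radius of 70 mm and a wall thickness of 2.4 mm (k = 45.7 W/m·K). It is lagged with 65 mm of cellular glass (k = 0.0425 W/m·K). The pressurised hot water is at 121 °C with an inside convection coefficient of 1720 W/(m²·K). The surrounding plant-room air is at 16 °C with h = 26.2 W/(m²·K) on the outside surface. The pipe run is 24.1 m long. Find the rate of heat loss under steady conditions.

Q ≈ 1040 W

For a radial system each layer contributes R = ln(r_out/r_in)/(2πkL); films add R = 1/(hA).
R_inner film = 1/(h_i·2πr₁L) = 1/(1720×2π×0.07×24.1) = 5.485×10^-5 K/W
R_cast iron pipe wall = ln(72.4/70)/(2π×45.7×24.1) = 4.871×10^-6 K/W
R_cellular glass = ln(137.4/72.4)/(2π×0.0425×24.1) = 0.09955 K/W
R_outer film = 1/(h_o·2πr_oL) = 1/(26.2×2π×0.1374×24.1) = 0.001834 K/W
R_total = 0.1014 K/W
Q = ΔT/R_total = 105/0.1014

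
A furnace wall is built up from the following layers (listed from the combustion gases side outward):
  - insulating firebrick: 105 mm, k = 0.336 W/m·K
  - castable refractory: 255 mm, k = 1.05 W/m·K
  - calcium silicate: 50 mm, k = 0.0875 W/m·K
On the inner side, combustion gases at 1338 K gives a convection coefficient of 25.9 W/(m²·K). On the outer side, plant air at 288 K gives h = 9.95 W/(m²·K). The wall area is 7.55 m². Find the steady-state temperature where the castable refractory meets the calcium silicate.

T ≈ 845 K

Model the wall as resistances in series:
R_inner film = 1/(h_i·A) = 1/(25.9×7.55) = 0.005114 K/W
R_insulating firebrick = L/(kA) = 0.105/(0.336×7.55) = 0.04139 K/W
R_castable refractory = L/(kA) = 0.255/(1.05×7.55) = 0.03217 K/W
R_calcium silicate = L/(kA) = 0.05/(0.0875×7.55) = 0.07569 K/W
R_outer film = 1/(h_o·A) = 1/(9.95×7.55) = 0.01331 K/W
R_total = 0.1677 K/W;  Q = ΔT/R_total = 1050/0.1677 = 6262 W
T_interface = T_inner − Q·ΣR(inner→interface) = 1338 − 6260×0.07867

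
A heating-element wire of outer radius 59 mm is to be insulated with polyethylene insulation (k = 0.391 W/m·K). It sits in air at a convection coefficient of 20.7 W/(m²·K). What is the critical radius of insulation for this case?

For a cylinder r_cr = k/h = 0.391/20.7
r_cr = 18.9 mm; since the bare radius (59 mm) is above r_cr, any added insulation will reduce heat loss.

r_cr ≈ 18.9 mm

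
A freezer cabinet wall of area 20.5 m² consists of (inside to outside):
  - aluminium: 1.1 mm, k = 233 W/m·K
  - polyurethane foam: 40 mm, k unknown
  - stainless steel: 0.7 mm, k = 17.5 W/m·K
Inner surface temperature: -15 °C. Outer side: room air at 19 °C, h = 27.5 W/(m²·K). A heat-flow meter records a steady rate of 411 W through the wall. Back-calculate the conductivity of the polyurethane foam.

Treating each layer as a thermal resistance in series:
R_aluminium = L/(kA) = 0.0011/(233×20.5) = 2.303×10^-7 K/W
R_stainless steel = L/(kA) = 0.0007/(17.5×20.5) = 1.951×10^-6 K/W
R_outer film = 1/(h_o·A) = 1/(27.5×20.5) = 0.001774 K/W
Sum of known resistances R_other = 0.001776 K/W
Total R = ΔT/Q = 34/411 = 0.08273 K/W
R_polyurethane foam = R_total − R_other = 0.08095 K/W
k = L/(R·A) = 0.04/(0.08095×20.5)

k ≈ 0.0241 W/(m·K)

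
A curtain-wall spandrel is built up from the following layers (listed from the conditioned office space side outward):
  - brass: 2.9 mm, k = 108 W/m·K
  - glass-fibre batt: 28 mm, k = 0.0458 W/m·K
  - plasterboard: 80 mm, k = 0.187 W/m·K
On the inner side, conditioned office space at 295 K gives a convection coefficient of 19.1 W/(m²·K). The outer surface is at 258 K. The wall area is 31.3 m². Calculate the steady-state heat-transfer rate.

Thermal resistances in series:
R_inner film = 1/(h_i·A) = 1/(19.1×31.3) = 0.001673 K/W
R_brass = L/(kA) = 0.0029/(108×31.3) = 8.579×10^-7 K/W
R_glass-fibre batt = L/(kA) = 0.028/(0.0458×31.3) = 0.01953 K/W
R_plasterboard = L/(kA) = 0.08/(0.187×31.3) = 0.01367 K/W
R_total = 0.03487 K/W
Q = ΔT / R_total = 37 / 0.03487

Q ≈ 1060 W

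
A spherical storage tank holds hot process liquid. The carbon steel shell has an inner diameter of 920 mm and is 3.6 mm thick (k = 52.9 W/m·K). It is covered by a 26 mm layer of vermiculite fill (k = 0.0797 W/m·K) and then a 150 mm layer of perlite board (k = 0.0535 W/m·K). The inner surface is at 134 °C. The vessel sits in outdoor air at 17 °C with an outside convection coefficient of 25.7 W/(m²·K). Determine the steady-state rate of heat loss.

Q ≈ 140 W

Each spherical layer contributes R = (1/r_i − 1/r_o)/(4πk):
R_carbon steel shell = (1/0.46 − 1/0.4636)/(4π×52.9) = 2.539×10^-5 K/W
R_vermiculite fill = (1/0.4636 − 1/0.4896)/(4π×0.0797) = 0.1144 K/W
R_perlite board = (1/0.4896 − 1/0.6396)/(4π×0.0535) = 0.7125 K/W
R_outer film = 1/(h·4πr_o²) = 1/(25.7×4π×0.6396²) = 0.007569 K/W
R_total = 0.8345 K/W
Q = ΔT/R_total = 117/0.8345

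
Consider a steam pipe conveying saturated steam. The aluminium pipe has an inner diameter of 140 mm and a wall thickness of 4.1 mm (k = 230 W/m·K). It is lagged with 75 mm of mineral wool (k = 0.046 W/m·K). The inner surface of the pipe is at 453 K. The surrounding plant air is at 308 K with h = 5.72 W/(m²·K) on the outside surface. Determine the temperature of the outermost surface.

Radial resistances (cylindrical: R_cond = ln(r_o/r_i)/(2πkL), R_conv = 1/(h·2πrL)):
R_aluminium pipe wall = ln(74.1/70)/(2π×230×1) = 3.939×10^-5 K/W
R_mineral wool = ln(149.1/74.1)/(2π×0.046×1) = 2.419 K/W
R_outer film = 1/(h_o·2πr_oL) = 1/(5.72×2π×0.1491×1) = 0.1866 K/W
R_total = 2.606 K/W
Q = ΔT/R_total = 145/2.606
Q = 55.6 W/m
T_interface = T_inner − Q·ΣR(inner→interface) = 453 − 55.6×2.419

T ≈ 318 K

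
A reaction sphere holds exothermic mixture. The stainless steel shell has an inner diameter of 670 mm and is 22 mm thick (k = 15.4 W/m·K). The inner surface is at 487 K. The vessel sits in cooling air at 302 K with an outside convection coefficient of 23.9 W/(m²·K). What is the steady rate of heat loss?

Q ≈ 6830 W

Spherical conduction: R = (1/r_in − 1/r_out)/(4πk) per layer; series-sum.
R_stainless steel shell = (1/0.335 − 1/0.357)/(4π×15.4) = 9.506×10^-4 K/W
R_outer film = 1/(h·4πr_o²) = 1/(23.9×4π×0.357²) = 0.02612 K/W
R_total = 0.02708 K/W
Q = ΔT/R_total = 185/0.02708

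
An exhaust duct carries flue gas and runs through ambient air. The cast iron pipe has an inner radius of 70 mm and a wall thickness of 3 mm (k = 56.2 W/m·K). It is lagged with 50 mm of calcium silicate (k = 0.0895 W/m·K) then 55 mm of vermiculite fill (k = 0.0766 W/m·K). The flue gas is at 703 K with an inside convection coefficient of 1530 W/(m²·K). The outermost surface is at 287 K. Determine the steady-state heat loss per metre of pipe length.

Treating each annulus and film as a series resistance:
R_inner film = 1/(h_i·2πr₁L) = 1/(1530×2π×0.07×1) = 0.001486 K/W
R_cast iron pipe wall = ln(73/70)/(2π×56.2×1) = 1.188×10^-4 K/W
R_calcium silicate = ln(123/73)/(2π×0.0895×1) = 0.9278 K/W
R_vermiculite fill = ln(178/123)/(2π×0.0766×1) = 0.7679 K/W
R_total = 1.697 K/W
Q = ΔT/R_total = 416/1.697

q′ ≈ 245 W/m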